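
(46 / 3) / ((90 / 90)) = 46 / 3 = 15.33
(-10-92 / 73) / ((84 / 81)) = -11097 / 1022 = -10.86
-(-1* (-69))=-69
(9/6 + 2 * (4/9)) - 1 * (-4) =6.39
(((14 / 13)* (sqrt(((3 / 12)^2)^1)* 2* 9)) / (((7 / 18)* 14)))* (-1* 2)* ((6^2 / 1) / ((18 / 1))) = -324 / 91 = -3.56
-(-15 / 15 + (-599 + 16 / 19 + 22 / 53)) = 602934 / 1007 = 598.74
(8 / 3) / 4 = 0.67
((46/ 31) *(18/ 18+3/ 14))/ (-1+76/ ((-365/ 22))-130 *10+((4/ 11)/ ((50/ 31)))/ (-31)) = -7849325/ 5687500777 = -0.00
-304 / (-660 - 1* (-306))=152 / 177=0.86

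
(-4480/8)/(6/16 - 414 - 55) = 4480/3749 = 1.19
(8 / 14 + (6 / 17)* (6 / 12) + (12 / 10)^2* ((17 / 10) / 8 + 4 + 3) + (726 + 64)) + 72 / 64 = 95468809 / 119000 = 802.26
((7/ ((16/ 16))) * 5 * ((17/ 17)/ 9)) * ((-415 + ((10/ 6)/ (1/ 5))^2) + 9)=-106015/ 81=-1308.83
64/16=4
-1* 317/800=-317/800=-0.40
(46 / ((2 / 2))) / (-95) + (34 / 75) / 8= -2437 / 5700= -0.43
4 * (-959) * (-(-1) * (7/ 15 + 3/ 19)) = -682808/ 285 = -2395.82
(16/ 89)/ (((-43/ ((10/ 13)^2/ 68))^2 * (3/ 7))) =70000/ 4074923167107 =0.00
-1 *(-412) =412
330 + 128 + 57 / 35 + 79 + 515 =36877 / 35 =1053.63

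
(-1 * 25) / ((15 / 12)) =-20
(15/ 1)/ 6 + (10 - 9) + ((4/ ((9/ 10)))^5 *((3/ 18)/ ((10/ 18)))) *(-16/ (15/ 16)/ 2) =-523874657/ 118098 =-4435.93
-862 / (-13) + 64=1694 / 13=130.31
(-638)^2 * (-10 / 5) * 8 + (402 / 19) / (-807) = -33286430278 / 5111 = -6512704.03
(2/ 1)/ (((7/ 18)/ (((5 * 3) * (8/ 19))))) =4320/ 133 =32.48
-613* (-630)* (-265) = -102340350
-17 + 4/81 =-1373/81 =-16.95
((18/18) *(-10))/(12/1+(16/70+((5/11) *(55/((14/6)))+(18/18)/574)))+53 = 3461403/65851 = 52.56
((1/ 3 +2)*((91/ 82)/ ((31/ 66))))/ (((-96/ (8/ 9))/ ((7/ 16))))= -49049/ 2196288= -0.02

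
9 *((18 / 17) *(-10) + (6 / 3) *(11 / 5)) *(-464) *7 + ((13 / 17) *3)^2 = 261400149 / 1445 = 180899.76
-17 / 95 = -0.18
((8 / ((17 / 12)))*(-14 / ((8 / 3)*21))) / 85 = -24 / 1445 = -0.02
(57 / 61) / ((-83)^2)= 57 / 420229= 0.00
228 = 228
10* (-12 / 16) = -15 / 2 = -7.50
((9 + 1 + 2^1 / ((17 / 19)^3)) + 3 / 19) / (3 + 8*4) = 172693 / 466735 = 0.37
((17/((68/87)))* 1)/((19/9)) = 783/76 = 10.30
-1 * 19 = -19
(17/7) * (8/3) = 136/21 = 6.48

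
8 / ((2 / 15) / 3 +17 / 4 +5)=1440 / 1673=0.86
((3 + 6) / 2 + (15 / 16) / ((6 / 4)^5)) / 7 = 107 / 162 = 0.66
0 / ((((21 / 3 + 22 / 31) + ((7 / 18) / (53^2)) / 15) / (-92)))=0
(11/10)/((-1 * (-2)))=11/20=0.55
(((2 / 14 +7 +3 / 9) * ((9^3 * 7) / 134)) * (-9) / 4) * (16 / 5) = -2049.90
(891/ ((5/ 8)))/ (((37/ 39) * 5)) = 277992/ 925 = 300.53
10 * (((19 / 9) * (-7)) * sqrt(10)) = -1330 * sqrt(10) / 9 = -467.31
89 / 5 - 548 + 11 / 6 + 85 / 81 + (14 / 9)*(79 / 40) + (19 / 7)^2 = -41029753 / 79380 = -516.88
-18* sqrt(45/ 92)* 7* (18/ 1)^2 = -61236* sqrt(115)/ 23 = -28551.43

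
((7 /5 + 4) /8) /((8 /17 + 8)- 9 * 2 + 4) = -459 /3760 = -0.12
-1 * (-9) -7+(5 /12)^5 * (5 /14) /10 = 13937717 /6967296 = 2.00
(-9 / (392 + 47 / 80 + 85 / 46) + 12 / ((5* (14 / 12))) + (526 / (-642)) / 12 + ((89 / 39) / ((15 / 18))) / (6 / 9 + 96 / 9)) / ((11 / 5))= 47739293351227 / 47573259057324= 1.00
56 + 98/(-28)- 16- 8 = 57/2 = 28.50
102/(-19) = -102/19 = -5.37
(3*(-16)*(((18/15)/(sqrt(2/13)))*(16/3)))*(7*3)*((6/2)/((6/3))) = -24192*sqrt(26)/5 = -24671.10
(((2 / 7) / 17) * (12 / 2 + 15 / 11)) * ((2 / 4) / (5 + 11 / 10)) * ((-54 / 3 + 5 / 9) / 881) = -14130 / 70346969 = -0.00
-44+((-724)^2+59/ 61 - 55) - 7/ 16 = 511499669/ 976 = 524077.53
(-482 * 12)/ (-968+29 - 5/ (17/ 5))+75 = 324357/ 3997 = 81.15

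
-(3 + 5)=-8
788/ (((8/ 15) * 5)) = 295.50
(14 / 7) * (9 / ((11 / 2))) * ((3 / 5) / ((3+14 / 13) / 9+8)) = 0.23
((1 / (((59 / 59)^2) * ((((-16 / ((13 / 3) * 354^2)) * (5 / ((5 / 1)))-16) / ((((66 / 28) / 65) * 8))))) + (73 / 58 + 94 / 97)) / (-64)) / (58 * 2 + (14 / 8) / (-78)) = -837674152809 / 2813993386195600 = -0.00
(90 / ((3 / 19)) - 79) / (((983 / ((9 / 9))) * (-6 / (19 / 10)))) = -9329 / 58980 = -0.16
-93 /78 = -1.19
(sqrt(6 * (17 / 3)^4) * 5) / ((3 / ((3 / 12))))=1445 * sqrt(6) / 108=32.77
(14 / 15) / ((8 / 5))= 7 / 12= 0.58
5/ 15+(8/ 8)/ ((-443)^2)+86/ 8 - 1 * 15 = -9223691/ 2354988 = -3.92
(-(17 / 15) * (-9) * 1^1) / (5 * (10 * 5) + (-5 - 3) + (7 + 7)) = 51 / 1280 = 0.04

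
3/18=1/6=0.17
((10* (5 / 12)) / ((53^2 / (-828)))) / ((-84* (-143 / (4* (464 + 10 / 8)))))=-1070075 / 5623618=-0.19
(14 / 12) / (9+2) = 7 / 66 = 0.11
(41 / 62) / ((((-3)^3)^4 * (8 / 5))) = 205 / 263594736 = 0.00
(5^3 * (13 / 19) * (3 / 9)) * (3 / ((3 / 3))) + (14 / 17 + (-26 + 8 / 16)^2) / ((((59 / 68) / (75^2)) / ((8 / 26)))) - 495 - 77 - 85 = 1298180.16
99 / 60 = 33 / 20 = 1.65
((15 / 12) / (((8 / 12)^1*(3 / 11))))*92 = 1265 / 2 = 632.50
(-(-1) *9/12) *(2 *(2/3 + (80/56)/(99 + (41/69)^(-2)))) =1.02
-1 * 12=-12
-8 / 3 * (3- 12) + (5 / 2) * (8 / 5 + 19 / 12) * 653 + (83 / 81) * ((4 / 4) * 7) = 3387721 / 648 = 5227.96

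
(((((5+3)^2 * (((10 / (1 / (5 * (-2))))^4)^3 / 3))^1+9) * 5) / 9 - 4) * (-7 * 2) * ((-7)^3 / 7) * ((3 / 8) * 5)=15244444444444444444444450000.00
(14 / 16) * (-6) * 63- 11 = -1367 / 4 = -341.75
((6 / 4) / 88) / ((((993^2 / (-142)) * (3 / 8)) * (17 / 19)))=-1349 / 184391163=-0.00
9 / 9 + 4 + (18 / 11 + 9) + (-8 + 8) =172 / 11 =15.64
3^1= 3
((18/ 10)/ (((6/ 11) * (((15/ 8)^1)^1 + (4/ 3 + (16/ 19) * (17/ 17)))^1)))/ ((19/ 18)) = 7128/ 9235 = 0.77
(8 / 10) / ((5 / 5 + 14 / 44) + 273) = 88 / 30175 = 0.00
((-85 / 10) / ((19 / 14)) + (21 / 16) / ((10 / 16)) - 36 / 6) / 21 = -1931 / 3990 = -0.48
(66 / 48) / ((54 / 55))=605 / 432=1.40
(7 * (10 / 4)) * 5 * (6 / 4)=525 / 4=131.25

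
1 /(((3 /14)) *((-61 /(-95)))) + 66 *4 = 49642 /183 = 271.27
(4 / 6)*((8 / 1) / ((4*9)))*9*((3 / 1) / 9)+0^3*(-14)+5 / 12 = 0.86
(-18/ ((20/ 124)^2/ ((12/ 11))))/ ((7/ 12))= -1293.98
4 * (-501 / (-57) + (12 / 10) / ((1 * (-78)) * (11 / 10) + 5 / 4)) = 3124 / 89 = 35.10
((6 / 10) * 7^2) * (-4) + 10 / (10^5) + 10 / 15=-3507997 / 30000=-116.93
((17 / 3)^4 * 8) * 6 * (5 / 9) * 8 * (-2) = -439946.01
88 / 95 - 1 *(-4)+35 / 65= 6749 / 1235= 5.46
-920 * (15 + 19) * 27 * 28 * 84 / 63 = -31530240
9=9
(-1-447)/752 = -28/47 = -0.60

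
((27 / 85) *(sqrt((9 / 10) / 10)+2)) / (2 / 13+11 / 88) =32292 / 12325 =2.62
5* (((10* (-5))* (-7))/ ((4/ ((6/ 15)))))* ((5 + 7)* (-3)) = -6300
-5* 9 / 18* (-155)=775 / 2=387.50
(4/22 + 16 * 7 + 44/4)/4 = 30.80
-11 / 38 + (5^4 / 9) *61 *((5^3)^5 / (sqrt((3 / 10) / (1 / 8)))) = -11 / 38 + 1163482666015625 *sqrt(15) / 54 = 83447203501472.34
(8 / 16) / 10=1 / 20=0.05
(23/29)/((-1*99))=-23/2871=-0.01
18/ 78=3/ 13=0.23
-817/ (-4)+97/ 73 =60029/ 292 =205.58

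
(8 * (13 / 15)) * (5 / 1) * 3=104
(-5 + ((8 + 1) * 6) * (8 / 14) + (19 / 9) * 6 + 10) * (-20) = -20380 / 21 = -970.48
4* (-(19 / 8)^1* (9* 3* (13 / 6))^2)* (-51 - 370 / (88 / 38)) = 1206041967 / 176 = 6852511.18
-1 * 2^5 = -32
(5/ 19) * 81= 405/ 19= 21.32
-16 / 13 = -1.23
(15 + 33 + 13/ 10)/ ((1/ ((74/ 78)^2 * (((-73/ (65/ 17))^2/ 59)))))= 1039426848277/ 3791472750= 274.15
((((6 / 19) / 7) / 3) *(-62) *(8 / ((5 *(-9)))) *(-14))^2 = 3936256 / 731025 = 5.38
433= 433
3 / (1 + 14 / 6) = 9 / 10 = 0.90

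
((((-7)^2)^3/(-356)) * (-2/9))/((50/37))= 4353013/80100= 54.34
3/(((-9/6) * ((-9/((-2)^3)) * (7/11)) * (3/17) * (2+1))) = -2992/567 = -5.28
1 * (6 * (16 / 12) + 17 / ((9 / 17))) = 361 / 9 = 40.11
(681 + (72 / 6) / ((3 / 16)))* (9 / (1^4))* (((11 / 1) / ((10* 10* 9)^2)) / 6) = 1639 / 108000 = 0.02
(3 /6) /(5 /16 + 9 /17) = 136 /229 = 0.59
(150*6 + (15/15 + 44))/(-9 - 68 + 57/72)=-22680/1829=-12.40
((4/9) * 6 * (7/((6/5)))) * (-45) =-700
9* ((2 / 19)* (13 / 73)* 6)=1404 / 1387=1.01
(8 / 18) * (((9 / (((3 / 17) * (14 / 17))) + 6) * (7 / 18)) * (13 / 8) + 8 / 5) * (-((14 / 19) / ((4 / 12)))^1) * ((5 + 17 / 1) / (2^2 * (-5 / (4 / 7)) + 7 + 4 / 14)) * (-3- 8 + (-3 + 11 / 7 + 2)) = -362.14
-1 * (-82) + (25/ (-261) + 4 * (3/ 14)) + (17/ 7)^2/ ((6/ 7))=327553/ 3654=89.64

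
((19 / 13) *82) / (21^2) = 1558 / 5733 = 0.27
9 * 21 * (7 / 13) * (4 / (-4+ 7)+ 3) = 441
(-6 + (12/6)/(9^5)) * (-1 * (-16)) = -5668672/59049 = -96.00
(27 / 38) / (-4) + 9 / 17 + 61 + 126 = 187.35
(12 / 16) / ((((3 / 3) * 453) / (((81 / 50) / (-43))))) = -81 / 1298600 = -0.00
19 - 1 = 18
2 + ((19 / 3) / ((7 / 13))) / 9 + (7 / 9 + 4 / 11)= 9248 / 2079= 4.45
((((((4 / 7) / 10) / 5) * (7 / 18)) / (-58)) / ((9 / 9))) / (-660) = 1 / 8613000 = 0.00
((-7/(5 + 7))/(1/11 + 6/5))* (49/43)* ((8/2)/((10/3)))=-3773/6106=-0.62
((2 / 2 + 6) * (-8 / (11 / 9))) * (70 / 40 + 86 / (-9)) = 3934 / 11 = 357.64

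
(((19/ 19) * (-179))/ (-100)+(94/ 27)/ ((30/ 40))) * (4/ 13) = 52099/ 26325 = 1.98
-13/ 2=-6.50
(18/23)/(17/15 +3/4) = 1080/2599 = 0.42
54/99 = 6/11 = 0.55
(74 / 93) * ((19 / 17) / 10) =703 / 7905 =0.09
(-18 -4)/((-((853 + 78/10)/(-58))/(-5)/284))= 566225/269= 2104.93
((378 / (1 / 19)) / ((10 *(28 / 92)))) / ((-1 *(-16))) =11799 / 80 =147.49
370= 370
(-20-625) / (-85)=129 / 17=7.59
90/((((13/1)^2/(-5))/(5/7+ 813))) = -2563200/1183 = -2166.69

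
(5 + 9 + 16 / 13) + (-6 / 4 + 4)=461 / 26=17.73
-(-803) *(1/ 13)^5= 803/ 371293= 0.00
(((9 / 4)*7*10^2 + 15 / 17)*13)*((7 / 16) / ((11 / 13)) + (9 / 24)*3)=2960295 / 88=33639.72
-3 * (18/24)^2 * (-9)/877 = 243/14032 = 0.02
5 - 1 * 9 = -4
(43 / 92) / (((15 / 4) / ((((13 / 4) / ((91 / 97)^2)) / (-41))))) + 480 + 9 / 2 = 17461682783 / 36041460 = 484.49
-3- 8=-11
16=16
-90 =-90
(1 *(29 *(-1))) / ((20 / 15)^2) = -261 / 16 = -16.31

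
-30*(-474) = 14220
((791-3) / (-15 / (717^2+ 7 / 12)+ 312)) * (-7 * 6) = -486123110 / 4582741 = -106.08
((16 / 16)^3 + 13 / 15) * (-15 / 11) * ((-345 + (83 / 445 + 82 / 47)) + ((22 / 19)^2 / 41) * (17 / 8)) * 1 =2973036287382 / 3405192065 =873.09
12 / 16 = 3 / 4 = 0.75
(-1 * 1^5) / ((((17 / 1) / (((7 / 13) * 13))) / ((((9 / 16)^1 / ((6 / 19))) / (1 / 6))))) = -1197 / 272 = -4.40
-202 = -202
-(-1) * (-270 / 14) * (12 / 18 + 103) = -13995 / 7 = -1999.29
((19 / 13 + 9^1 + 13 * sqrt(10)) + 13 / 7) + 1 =1212 / 91 + 13 * sqrt(10) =54.43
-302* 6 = -1812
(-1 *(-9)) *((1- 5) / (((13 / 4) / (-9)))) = 1296 / 13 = 99.69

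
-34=-34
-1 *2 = -2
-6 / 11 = -0.55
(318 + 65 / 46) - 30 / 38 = 278477 / 874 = 318.62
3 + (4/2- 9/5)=16/5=3.20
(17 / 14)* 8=68 / 7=9.71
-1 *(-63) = 63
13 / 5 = 2.60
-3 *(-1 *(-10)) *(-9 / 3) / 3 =30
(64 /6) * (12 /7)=128 /7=18.29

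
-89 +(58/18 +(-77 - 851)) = -9124/9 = -1013.78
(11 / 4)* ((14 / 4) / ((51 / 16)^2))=2464 / 2601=0.95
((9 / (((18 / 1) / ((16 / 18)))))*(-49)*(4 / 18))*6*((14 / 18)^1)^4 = -1882384 / 177147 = -10.63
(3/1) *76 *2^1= 456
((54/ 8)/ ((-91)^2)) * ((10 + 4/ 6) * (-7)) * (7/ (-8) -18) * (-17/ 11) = -23103/ 13013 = -1.78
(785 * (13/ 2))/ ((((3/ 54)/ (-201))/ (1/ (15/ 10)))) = -12307230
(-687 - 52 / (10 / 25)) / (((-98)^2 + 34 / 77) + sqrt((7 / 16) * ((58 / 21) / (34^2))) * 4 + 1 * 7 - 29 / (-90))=-108990703927406070 / 1282243451956975531 + 111169639350 * sqrt(174) / 1282243451956975531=-0.08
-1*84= -84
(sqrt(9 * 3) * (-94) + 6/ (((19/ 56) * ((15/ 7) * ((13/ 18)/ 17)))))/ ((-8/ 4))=-119952/ 1235 + 141 * sqrt(3)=147.09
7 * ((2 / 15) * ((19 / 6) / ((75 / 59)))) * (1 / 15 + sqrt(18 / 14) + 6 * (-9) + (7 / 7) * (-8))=-7289863 / 50625 + 1121 * sqrt(7) / 1125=-141.36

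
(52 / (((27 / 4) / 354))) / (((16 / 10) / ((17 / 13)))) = 20060 / 9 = 2228.89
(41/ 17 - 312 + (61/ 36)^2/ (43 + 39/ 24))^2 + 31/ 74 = 11856553104330043/ 123756547572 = 95805.46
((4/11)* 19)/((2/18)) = 684/11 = 62.18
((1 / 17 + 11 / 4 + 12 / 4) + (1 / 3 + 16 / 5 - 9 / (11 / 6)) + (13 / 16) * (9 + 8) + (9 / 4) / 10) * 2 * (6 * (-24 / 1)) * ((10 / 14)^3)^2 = -15542981250 / 22000363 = -706.49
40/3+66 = 238/3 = 79.33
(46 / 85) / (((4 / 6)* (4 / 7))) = 483 / 340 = 1.42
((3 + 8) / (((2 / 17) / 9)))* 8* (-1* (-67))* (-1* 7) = -3157308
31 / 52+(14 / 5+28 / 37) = 39951 / 9620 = 4.15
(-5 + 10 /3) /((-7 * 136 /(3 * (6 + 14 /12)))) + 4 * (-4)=-91177 /5712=-15.96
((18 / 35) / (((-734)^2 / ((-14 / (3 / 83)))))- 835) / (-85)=562326824 / 57242825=9.82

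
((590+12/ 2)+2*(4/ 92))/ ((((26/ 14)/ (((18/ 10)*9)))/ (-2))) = -3109428/ 299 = -10399.42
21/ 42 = 1/ 2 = 0.50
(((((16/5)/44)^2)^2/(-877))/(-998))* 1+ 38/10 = 15217191064753/4004523964375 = 3.80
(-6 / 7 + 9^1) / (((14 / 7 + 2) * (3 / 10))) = 95 / 14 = 6.79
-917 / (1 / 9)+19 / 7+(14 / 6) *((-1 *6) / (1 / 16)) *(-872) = 1309544 / 7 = 187077.71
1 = 1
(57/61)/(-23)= -57/1403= -0.04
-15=-15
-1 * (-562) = 562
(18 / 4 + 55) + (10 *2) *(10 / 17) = 2423 / 34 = 71.26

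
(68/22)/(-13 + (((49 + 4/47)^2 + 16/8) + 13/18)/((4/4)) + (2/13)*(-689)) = 1351908/1002947495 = 0.00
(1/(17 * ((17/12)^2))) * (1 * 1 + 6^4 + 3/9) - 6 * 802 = -23454540/4913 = -4773.98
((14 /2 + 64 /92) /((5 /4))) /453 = 236 /17365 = 0.01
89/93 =0.96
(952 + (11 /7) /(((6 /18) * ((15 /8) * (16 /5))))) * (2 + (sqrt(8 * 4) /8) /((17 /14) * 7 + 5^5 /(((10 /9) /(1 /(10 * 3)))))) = 13339 * sqrt(2) /2863 + 13339 /7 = 1912.16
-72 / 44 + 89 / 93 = -695 / 1023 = -0.68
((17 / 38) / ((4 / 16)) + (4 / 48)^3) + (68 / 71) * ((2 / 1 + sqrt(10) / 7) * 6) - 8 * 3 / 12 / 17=15.76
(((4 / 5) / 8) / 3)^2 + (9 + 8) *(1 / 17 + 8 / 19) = 139519 / 17100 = 8.16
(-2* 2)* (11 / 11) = -4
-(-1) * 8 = 8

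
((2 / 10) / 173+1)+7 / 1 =6921 / 865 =8.00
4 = 4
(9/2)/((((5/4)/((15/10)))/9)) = 243/5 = 48.60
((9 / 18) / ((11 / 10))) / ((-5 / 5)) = -5 / 11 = -0.45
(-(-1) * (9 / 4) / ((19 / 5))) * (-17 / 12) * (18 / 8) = -2295 / 1216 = -1.89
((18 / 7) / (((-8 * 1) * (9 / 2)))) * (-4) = 2 / 7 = 0.29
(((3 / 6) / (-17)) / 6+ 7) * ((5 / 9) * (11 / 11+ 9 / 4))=92755 / 7344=12.63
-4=-4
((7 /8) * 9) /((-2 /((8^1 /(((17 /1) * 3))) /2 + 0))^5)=-28 /38336139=-0.00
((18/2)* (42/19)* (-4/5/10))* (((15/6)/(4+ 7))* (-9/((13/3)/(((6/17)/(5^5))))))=61236/721703125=0.00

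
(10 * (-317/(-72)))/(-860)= -317/6192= -0.05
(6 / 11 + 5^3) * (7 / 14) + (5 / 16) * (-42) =4369 / 88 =49.65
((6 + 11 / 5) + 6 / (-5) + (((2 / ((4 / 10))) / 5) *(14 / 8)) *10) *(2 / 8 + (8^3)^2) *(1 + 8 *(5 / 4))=565183003 / 8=70647875.38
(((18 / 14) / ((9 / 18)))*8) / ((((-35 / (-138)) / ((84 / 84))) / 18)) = 357696 / 245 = 1459.98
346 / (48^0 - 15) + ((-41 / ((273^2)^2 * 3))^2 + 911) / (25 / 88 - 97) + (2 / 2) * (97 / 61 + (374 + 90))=62200111930846113328058465918 / 144163099581303915440514459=431.46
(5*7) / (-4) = -35 / 4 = -8.75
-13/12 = -1.08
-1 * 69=-69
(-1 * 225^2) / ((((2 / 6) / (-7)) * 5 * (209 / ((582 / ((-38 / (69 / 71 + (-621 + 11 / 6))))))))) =493774147125 / 51262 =9632362.12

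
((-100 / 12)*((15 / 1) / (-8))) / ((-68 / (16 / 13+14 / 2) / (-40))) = 75.65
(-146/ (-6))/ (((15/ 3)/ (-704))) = -51392/ 15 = -3426.13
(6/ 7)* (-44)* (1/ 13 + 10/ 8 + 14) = -52602/ 91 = -578.04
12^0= 1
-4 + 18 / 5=-2 / 5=-0.40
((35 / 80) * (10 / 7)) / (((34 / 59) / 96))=1770 / 17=104.12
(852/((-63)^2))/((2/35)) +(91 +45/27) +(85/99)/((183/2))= 96.43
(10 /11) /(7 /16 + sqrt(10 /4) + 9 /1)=24160 /243771-1280*sqrt(10) /243771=0.08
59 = 59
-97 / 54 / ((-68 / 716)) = 17363 / 918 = 18.91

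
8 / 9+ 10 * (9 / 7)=866 / 63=13.75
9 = 9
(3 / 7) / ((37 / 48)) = 0.56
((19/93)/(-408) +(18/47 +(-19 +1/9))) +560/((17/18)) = 341476193/594456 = 574.43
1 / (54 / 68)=34 / 27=1.26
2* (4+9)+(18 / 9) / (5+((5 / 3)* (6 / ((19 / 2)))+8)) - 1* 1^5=25.14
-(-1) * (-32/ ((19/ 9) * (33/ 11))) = -96/ 19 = -5.05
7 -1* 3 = 4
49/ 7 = 7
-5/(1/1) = -5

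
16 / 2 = 8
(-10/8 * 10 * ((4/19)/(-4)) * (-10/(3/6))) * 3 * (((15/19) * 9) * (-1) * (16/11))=1620000/3971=407.96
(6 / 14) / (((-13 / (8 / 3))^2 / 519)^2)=122589184 / 599781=204.39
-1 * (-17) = 17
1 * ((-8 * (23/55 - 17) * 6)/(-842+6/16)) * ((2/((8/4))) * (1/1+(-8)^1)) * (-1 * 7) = -17160192/370315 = -46.34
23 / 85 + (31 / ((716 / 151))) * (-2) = -389651 / 30430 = -12.80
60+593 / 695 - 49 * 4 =-93927 / 695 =-135.15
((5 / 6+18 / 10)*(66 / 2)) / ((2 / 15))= 2607 / 4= 651.75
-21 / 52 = -0.40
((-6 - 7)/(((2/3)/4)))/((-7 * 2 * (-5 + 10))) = 39/35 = 1.11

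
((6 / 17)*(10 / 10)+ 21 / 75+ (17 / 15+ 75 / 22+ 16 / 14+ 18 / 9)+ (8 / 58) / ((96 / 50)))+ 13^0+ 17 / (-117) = 9.24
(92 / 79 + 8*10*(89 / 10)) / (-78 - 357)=-3756 / 2291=-1.64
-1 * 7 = -7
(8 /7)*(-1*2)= -16 /7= -2.29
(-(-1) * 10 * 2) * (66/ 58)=660/ 29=22.76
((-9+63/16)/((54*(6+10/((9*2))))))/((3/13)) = -117/1888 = -0.06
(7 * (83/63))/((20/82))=3403/90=37.81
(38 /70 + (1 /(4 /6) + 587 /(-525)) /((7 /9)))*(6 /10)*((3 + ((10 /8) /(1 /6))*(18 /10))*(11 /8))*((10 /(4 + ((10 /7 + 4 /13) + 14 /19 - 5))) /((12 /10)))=75703771 /950880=79.61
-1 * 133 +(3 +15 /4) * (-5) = -667 /4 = -166.75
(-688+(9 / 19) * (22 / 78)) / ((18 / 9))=-169903 / 494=-343.93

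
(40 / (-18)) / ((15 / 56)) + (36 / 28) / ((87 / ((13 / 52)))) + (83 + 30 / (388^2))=30821802145 / 412565832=74.71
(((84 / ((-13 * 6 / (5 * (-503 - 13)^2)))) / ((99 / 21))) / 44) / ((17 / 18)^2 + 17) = -3522566880 / 9118681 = -386.30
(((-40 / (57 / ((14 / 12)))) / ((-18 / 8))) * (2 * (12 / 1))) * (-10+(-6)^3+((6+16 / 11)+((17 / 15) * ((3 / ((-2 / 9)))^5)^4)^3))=839962206158150277643311700000000000000000000000000000000000000000000.00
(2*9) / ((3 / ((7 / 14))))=3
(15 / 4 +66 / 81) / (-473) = -493 / 51084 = -0.01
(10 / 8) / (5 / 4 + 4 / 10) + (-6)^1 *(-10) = 60.76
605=605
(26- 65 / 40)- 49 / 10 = 779 / 40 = 19.48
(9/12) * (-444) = -333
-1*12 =-12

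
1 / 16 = 0.06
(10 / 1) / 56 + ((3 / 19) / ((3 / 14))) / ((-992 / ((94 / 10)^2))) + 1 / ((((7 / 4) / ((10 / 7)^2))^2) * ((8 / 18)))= 87946455013 / 27718104400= 3.17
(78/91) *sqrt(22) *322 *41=11316 *sqrt(22)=53076.74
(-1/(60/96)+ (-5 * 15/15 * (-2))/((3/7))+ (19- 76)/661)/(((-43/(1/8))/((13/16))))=-2790203/54572160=-0.05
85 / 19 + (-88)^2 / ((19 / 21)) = 162709 / 19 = 8563.63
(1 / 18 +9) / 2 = 163 / 36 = 4.53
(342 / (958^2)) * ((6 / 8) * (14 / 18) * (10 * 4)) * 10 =19950 / 229441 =0.09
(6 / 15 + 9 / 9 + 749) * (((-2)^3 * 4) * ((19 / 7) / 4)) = -81472 / 5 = -16294.40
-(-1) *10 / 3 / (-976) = -5 / 1464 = -0.00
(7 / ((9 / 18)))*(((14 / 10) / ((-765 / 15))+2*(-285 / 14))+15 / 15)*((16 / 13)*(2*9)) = -13620288 / 1105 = -12326.05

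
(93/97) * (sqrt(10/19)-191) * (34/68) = -17763/194 + 93 * sqrt(190)/3686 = -91.21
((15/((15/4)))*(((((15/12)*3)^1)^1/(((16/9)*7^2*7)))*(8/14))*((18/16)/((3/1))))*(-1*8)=-405/9604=-0.04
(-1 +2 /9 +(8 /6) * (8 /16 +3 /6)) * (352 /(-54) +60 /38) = -12670 /4617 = -2.74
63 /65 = 0.97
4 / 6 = 2 / 3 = 0.67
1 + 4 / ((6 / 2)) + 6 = 25 / 3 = 8.33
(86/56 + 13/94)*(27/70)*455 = 773253/2632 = 293.79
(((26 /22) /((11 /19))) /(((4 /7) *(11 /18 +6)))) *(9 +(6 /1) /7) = 153387 /28798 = 5.33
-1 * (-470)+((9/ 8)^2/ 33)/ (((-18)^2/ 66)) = 60161/ 128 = 470.01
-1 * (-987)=987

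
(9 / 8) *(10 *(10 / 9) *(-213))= -5325 / 2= -2662.50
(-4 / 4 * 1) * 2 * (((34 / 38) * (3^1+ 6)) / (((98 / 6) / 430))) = -394740 / 931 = -424.00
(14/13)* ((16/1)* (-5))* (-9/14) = 720/13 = 55.38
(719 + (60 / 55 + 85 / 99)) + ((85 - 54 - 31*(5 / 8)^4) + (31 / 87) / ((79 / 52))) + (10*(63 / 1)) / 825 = 3475506198253 / 4645048320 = 748.22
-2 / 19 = -0.11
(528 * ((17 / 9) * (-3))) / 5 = -2992 / 5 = -598.40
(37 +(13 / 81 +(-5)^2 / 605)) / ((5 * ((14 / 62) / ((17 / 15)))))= 38430421 / 1029105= 37.34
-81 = -81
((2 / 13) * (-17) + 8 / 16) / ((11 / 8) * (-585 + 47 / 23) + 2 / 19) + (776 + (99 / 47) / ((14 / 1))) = 332186412139 / 427990836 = 776.15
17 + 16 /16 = 18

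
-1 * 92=-92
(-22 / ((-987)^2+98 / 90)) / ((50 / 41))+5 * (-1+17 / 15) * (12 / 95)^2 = 4201088289 / 395634827350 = 0.01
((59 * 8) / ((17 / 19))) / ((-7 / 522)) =-39338.62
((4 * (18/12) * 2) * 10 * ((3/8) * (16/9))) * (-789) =-63120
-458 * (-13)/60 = 2977/30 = 99.23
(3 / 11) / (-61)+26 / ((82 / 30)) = 261567 / 27511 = 9.51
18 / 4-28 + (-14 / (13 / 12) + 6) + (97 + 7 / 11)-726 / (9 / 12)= -257625 / 286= -900.79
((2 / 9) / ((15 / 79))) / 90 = 79 / 6075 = 0.01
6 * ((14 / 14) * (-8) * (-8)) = 384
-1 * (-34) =34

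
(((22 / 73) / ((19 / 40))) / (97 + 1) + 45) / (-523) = -3058775 / 35544649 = -0.09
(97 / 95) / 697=97 / 66215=0.00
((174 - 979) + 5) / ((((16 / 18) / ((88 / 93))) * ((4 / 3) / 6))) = -118800 / 31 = -3832.26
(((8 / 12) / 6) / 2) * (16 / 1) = 8 / 9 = 0.89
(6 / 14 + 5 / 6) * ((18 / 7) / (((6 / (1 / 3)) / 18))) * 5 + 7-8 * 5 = -822 / 49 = -16.78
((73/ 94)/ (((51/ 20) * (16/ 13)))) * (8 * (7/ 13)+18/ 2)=63145/ 19176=3.29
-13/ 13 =-1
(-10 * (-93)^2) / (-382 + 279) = 86490 / 103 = 839.71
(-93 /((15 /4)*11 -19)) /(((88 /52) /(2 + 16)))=-43524 /979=-44.46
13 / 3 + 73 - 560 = -1448 / 3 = -482.67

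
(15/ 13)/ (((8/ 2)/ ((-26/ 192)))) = -5/ 128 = -0.04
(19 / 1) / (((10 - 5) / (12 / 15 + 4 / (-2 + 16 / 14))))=-1102 / 75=-14.69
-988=-988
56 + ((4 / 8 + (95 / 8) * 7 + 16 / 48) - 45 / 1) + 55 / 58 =66751 / 696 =95.91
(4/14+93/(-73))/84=-505/42924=-0.01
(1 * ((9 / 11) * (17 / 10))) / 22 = 153 / 2420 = 0.06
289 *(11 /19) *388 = 1233452 /19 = 64918.53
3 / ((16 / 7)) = 21 / 16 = 1.31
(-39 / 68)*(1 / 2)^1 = -0.29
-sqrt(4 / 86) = -sqrt(86) / 43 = -0.22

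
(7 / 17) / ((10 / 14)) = 49 / 85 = 0.58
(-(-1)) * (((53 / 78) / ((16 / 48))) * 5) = 265 / 26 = 10.19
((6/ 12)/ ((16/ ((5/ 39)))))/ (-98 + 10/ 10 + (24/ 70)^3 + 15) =-214375/ 4385499456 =-0.00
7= 7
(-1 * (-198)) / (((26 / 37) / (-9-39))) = -175824 / 13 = -13524.92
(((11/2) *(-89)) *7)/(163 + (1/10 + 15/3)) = -34265/1681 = -20.38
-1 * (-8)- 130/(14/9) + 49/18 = -9179/126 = -72.85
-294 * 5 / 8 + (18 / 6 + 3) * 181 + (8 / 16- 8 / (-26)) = 46959 / 52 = 903.06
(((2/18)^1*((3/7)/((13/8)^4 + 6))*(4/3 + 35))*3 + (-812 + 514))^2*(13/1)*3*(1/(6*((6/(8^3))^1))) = 183506533771315329536/3735544437387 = 49124441.39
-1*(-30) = 30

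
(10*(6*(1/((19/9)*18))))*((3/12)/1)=15/38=0.39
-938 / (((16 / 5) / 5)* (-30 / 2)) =2345 / 24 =97.71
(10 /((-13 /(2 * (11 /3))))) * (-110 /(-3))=-24200 /117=-206.84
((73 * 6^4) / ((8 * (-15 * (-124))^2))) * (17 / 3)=3723 / 192200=0.02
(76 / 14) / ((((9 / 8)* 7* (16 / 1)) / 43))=817 / 441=1.85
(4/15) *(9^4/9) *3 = 2916/5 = 583.20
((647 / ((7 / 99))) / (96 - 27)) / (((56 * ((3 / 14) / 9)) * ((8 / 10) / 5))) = 1601325 / 2576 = 621.63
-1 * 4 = -4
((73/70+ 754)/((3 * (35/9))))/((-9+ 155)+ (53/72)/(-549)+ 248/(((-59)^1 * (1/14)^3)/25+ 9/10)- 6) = 193293455247756/1241925100813075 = 0.16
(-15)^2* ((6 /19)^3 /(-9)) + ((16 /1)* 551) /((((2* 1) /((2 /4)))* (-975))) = -3.05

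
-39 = -39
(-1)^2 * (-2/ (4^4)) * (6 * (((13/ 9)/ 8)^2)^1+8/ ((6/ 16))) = -18601/ 110592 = -0.17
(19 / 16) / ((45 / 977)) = 18563 / 720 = 25.78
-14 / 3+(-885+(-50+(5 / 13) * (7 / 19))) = -696188 / 741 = -939.52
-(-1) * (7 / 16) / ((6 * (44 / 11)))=7 / 384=0.02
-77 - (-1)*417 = 340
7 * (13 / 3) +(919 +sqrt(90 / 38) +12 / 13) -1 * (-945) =3 * sqrt(95) / 19 +73915 / 39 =1896.80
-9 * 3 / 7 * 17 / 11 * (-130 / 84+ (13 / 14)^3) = 85527 / 19208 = 4.45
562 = 562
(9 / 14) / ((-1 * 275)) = -9 / 3850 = -0.00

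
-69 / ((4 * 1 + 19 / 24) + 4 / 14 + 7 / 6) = -11.05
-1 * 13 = -13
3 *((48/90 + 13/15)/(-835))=-21/4175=-0.01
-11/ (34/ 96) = -528/ 17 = -31.06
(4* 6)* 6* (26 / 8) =468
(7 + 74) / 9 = 9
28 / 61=0.46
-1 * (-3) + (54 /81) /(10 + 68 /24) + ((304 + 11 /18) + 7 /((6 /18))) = 328.66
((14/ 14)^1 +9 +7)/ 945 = 17/ 945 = 0.02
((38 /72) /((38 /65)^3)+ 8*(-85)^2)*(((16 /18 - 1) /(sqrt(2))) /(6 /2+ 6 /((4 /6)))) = -6009625025*sqrt(2) /22457088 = -378.45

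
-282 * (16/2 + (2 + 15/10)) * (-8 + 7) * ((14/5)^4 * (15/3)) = 124583088/125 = 996664.70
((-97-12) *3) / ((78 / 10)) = -545 / 13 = -41.92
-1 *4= -4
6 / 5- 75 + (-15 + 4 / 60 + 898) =12139 / 15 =809.27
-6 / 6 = -1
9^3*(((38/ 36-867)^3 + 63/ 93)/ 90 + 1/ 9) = -117394916946701/ 22320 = -5259628895.46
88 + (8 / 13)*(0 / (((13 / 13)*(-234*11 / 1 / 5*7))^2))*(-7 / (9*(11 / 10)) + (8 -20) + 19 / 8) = 88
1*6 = 6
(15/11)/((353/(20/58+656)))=285510/112607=2.54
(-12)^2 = 144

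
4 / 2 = 2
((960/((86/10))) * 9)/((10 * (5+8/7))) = 30240/1849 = 16.35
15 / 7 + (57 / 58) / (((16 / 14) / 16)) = 3228 / 203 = 15.90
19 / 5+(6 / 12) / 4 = 157 / 40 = 3.92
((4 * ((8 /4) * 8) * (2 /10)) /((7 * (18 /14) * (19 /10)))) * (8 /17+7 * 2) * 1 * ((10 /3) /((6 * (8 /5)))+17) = 1638688 /8721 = 187.90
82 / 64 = 1.28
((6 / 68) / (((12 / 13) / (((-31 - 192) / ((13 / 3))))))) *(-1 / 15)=223 / 680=0.33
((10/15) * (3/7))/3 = 0.10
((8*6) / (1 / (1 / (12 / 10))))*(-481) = -19240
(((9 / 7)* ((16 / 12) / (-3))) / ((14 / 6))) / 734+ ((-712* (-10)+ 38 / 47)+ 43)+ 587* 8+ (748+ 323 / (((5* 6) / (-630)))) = 4923133696 / 845201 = 5824.81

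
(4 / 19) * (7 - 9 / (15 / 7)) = 56 / 95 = 0.59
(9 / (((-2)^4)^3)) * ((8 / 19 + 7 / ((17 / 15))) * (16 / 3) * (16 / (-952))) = -6393 / 4919936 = -0.00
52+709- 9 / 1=752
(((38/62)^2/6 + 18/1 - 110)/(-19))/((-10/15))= -530111/73036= -7.26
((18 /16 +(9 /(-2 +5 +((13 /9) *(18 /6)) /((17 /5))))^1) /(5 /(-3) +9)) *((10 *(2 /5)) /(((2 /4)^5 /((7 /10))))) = 236628 /5995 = 39.47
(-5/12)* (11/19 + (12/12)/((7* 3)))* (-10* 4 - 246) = 74.67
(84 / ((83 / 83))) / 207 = 28 / 69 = 0.41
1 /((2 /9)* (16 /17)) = 153 /32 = 4.78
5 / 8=0.62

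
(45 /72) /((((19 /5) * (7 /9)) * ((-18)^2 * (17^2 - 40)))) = 25 /9537696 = 0.00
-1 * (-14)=14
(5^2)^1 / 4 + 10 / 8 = 15 / 2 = 7.50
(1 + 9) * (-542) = -5420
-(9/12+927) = -3711/4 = -927.75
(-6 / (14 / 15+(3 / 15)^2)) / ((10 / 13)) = -585 / 73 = -8.01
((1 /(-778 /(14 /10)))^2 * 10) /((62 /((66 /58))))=1617 /2720751580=0.00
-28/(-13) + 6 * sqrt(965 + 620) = 28/13 + 6 * sqrt(1585) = 241.03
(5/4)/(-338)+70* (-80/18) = -3785645/12168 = -311.11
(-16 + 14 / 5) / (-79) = 66 / 395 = 0.17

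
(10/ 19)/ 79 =10/ 1501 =0.01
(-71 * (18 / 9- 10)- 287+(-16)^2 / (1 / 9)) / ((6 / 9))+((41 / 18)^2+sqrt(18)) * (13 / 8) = 39 * sqrt(2) / 8+10072333 / 2592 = 3892.83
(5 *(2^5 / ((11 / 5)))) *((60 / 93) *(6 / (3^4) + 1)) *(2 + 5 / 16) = 1073000 / 9207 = 116.54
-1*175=-175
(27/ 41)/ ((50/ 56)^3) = 592704/ 640625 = 0.93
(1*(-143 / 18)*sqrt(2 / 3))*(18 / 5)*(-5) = 143*sqrt(6) / 3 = 116.76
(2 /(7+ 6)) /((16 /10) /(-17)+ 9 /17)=170 /481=0.35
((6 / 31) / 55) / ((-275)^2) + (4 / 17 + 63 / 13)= 144800323201 / 28495878125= 5.08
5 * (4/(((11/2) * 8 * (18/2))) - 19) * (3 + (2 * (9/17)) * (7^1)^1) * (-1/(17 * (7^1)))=554600/66759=8.31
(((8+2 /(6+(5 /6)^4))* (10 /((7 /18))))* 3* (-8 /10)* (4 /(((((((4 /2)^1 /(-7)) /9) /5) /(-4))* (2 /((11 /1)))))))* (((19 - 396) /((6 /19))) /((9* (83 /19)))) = 150473198304000 /697283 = 215799321.52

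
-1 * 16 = -16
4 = 4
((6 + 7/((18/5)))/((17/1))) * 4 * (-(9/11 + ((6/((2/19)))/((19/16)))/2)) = -2366/51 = -46.39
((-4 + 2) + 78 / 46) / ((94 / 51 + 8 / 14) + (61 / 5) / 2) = -24990 / 699131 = -0.04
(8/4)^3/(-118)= -4/59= -0.07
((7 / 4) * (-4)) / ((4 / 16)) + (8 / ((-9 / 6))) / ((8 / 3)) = -30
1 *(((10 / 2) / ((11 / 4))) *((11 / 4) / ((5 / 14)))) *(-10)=-140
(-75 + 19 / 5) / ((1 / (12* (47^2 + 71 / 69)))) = -217148608 / 115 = -1888248.77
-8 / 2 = -4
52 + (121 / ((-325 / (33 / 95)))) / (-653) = 1048395493 / 20161375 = 52.00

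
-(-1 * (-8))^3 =-512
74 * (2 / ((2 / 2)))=148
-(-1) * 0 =0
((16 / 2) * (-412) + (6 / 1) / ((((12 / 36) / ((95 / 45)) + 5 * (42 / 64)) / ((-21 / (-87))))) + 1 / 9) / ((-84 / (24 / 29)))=32.47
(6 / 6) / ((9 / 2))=2 / 9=0.22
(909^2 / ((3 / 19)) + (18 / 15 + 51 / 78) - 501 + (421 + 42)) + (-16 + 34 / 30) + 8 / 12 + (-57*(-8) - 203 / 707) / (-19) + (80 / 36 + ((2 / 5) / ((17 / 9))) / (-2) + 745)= 199767898598321 / 38168910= 5233785.79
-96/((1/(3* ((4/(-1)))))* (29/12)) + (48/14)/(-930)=14998924/31465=476.69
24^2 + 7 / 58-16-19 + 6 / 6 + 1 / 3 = 94387 / 174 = 542.45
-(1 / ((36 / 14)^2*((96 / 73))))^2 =-12794929 / 967458816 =-0.01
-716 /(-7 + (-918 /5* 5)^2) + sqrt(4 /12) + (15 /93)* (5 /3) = 21001337 /78372681 + sqrt(3) /3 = 0.85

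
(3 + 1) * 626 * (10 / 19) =25040 / 19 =1317.89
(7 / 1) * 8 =56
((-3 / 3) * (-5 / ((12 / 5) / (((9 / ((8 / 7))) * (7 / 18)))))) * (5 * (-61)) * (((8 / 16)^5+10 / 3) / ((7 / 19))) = -327562375 / 18432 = -17771.40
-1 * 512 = -512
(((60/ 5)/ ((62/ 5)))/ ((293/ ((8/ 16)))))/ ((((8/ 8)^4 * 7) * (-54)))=-5/ 1144458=-0.00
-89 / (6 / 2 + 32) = -89 / 35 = -2.54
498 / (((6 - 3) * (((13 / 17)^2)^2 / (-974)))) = -13504009364 / 28561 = -472812.90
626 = 626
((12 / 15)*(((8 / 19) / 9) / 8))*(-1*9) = -4 / 95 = -0.04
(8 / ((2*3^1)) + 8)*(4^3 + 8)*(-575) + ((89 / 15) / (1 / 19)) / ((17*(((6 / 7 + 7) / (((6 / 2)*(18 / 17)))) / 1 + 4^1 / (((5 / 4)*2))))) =-50572978134 / 130883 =-386398.37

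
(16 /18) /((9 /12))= 32 /27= 1.19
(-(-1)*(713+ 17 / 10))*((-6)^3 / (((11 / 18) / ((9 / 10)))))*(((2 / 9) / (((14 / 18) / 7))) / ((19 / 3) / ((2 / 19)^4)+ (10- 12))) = -6002107776 / 680900825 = -8.81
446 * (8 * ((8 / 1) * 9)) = 256896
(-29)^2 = 841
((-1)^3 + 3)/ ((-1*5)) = -2/ 5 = -0.40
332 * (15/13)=4980/13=383.08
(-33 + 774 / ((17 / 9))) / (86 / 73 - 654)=-66795 / 115736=-0.58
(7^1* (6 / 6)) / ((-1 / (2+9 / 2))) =-91 / 2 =-45.50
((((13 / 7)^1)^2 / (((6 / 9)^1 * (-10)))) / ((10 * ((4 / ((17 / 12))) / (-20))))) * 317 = 910741 / 7840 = 116.17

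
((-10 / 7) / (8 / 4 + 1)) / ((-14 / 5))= 25 / 147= 0.17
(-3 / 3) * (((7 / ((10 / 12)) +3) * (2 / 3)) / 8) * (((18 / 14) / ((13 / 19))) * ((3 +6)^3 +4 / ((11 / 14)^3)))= -637632495 / 484484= -1316.11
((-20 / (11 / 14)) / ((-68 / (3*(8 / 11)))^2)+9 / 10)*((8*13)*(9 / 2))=408.94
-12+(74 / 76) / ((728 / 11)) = -11.99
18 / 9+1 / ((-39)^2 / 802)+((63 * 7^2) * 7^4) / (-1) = -11273476283 / 1521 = -7411884.47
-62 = -62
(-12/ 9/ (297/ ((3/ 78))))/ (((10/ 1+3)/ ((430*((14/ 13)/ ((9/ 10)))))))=-120400/ 17617743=-0.01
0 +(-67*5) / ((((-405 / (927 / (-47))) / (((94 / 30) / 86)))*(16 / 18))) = -6901 / 10320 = -0.67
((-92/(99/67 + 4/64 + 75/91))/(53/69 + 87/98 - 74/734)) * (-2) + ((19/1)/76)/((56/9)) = 50.09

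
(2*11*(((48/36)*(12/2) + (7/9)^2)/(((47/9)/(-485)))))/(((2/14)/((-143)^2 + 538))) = -1092560763910/423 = -2582885966.69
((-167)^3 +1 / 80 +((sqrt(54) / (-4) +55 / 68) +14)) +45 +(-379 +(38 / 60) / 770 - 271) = -7316869931773 / 1570800 - 3 * sqrt(6) / 4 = -4658055.01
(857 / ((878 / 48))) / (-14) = -10284 / 3073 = -3.35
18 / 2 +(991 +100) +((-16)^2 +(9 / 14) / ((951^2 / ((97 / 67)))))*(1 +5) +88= 128380325175 / 47129341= 2724.00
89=89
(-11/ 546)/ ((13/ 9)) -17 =-40255/ 2366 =-17.01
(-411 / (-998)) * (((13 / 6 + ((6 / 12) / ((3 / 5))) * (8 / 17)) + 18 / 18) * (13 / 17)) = 646503 / 576844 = 1.12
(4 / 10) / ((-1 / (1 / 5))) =-2 / 25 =-0.08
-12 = -12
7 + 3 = 10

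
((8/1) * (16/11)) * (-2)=-256/11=-23.27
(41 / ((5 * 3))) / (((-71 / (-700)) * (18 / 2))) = 5740 / 1917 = 2.99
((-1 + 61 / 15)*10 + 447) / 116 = 4.12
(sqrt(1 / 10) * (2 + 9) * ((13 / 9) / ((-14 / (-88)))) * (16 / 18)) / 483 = 25168 * sqrt(10) / 1369305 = 0.06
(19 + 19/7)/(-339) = -152/2373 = -0.06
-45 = -45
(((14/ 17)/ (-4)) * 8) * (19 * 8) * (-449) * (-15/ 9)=-9554720/ 51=-187347.45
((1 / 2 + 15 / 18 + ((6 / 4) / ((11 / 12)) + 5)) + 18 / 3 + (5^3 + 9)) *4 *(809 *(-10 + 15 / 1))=79006940 / 33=2394149.70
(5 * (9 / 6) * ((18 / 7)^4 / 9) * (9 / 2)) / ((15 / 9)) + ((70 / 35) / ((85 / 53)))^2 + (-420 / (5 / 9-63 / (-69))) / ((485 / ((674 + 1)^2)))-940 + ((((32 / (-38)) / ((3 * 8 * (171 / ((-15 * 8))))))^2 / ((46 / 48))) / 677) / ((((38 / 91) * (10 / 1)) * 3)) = -5664987689009344388315105393 / 21019930000310182781700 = -269505.54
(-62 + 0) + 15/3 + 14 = -43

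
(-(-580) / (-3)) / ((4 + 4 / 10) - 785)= 2900 / 11709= 0.25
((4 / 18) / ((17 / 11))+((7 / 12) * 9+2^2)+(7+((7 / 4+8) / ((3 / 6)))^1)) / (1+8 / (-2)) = -11.96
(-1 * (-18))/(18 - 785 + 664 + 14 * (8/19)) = -38/205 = -0.19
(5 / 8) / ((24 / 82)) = 205 / 96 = 2.14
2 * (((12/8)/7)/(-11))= -3/77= -0.04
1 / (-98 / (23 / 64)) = -23 / 6272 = -0.00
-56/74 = -28/37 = -0.76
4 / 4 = 1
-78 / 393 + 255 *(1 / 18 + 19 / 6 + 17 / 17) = 423052 / 393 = 1076.47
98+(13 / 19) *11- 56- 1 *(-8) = 1093 / 19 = 57.53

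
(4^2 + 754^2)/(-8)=-142133/2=-71066.50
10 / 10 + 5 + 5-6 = 5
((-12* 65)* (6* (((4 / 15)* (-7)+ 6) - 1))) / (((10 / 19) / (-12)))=334339.20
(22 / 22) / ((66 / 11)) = 1 / 6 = 0.17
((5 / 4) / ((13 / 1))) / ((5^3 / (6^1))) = 3 / 650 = 0.00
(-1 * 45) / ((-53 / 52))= 2340 / 53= 44.15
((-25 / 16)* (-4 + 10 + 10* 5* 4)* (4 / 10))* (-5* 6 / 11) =7725 / 22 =351.14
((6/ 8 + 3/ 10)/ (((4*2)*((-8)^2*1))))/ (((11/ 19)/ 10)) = 399/ 11264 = 0.04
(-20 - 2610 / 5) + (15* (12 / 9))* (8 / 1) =-382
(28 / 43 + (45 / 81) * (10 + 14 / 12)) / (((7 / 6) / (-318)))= -1687202 / 903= -1868.44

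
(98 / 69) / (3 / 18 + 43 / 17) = 3332 / 6325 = 0.53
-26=-26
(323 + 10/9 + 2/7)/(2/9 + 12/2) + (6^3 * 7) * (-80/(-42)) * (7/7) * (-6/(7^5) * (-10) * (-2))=31.57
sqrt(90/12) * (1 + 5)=3 * sqrt(30)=16.43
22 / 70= 11 / 35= 0.31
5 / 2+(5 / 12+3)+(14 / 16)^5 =632053 / 98304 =6.43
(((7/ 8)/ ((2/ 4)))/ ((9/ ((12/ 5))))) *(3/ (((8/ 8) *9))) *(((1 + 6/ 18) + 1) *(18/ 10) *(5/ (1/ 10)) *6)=196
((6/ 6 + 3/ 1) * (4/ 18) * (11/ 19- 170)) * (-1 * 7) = 60088/ 57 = 1054.18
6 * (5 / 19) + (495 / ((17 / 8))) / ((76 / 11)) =600 / 17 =35.29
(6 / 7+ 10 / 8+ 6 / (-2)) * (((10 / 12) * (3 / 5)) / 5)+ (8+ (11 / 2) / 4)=65 / 7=9.29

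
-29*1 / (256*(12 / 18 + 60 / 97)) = -8439 / 95744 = -0.09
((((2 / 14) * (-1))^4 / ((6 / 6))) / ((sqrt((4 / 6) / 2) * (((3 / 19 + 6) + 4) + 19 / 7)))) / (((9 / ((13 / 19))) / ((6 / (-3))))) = -13 * sqrt(3) / 2642472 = -0.00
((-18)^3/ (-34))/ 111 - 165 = -102813/ 629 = -163.45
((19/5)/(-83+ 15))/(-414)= 0.00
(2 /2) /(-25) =-1 /25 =-0.04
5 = 5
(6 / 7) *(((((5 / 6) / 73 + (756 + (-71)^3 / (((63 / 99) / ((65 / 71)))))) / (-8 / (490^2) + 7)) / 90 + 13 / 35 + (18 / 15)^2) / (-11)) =472058550078431 / 7439646163950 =63.45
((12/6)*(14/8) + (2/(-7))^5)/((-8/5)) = -587925/268912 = -2.19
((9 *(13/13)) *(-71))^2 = 408321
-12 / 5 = -2.40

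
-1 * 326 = -326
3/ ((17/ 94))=16.59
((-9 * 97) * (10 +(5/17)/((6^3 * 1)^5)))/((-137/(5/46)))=38766751978293625/5596977570840576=6.93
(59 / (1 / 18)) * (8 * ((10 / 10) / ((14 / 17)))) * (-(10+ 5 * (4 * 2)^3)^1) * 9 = -238622297.14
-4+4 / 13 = -48 / 13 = -3.69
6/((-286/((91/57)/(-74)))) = 7/15466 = 0.00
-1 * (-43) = 43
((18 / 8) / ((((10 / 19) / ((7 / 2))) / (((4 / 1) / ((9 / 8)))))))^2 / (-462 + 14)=-2527 / 400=-6.32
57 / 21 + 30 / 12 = 73 / 14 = 5.21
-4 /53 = -0.08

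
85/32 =2.66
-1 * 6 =-6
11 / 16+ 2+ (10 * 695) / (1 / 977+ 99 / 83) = 4510740929 / 774448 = 5824.46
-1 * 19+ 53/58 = -18.09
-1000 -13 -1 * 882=-1895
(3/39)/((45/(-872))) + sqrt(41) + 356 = sqrt(41) + 207388/585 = 360.91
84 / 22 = 42 / 11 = 3.82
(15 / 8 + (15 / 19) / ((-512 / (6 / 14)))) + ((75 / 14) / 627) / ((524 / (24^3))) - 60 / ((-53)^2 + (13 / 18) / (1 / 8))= 67099144395 / 32283564544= 2.08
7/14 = 1/2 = 0.50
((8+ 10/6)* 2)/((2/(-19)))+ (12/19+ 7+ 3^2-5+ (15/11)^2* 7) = -1096751/6897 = -159.02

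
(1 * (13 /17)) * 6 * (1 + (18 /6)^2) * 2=1560 /17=91.76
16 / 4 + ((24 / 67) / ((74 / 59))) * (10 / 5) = 11332 / 2479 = 4.57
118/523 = 0.23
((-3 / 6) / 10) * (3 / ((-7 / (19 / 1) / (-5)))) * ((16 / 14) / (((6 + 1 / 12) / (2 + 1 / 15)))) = -14136 / 17885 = -0.79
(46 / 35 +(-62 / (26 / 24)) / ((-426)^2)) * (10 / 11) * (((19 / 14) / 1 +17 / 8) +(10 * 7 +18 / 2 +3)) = 983661482 / 9633351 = 102.11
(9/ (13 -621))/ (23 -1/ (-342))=-0.00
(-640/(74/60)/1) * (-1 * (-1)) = -19200/37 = -518.92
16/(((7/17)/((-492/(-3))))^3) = 346735485952/343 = 1010890629.60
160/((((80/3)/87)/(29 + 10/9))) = 15718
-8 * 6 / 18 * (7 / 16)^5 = -16807 / 393216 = -0.04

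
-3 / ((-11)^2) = -3 / 121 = -0.02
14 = 14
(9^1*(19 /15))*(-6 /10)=-171 /25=-6.84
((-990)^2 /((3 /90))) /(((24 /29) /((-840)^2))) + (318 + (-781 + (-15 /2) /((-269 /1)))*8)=25068997794070.22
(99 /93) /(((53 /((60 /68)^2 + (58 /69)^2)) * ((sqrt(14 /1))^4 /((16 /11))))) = 8173684 /36923972001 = 0.00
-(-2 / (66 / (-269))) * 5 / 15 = -269 / 99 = -2.72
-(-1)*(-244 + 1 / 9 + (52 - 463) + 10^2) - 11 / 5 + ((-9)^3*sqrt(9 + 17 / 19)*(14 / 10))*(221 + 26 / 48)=-9044217*sqrt(893) / 380 - 25069 / 45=-711792.07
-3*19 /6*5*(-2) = 95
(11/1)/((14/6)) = 33/7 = 4.71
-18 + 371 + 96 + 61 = 510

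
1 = 1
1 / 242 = 0.00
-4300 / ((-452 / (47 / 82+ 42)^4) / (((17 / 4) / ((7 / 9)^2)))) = 219857760444237934275 / 1001359274048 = 219559319.16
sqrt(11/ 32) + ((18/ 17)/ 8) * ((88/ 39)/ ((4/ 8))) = sqrt(22)/ 8 + 132/ 221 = 1.18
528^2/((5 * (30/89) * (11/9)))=3383424/25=135336.96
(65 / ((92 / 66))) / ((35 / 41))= 17589 / 322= 54.62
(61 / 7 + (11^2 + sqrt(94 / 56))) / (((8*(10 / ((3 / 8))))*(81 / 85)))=17*sqrt(329) / 48384 + 3859 / 6048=0.64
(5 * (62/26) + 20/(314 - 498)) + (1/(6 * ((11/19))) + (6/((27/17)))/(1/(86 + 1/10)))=5548032/16445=337.37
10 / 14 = 5 / 7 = 0.71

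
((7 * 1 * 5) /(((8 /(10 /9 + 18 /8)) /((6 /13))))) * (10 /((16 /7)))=29.69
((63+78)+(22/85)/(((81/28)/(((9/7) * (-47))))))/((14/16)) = 829832/5355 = 154.96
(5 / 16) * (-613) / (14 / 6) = -9195 / 112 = -82.10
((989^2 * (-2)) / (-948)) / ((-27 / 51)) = -16628057 / 4266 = -3897.81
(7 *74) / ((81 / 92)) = 47656 / 81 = 588.35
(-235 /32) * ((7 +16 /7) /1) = -15275 /224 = -68.19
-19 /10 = -1.90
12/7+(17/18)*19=19.66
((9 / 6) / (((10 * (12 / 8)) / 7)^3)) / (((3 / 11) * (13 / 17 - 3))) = -64141 / 256500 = -0.25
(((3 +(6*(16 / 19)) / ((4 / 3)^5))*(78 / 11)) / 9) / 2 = 11063 / 6688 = 1.65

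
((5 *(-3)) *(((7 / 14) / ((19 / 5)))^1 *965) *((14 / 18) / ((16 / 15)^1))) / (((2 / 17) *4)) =-14354375 / 4864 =-2951.15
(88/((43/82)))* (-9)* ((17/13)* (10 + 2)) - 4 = -13250812/559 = -23704.49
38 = 38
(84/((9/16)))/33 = 448/99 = 4.53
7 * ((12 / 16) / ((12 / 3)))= 21 / 16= 1.31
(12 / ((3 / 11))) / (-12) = -11 / 3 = -3.67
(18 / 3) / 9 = 2 / 3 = 0.67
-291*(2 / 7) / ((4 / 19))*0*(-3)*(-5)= 0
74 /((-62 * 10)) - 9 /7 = -3049 /2170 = -1.41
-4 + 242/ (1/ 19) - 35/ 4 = 18341/ 4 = 4585.25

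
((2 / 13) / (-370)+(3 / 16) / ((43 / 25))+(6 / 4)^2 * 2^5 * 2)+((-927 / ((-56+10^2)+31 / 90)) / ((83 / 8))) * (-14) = 7265214274207 / 42161881840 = 172.32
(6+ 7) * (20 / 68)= 65 / 17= 3.82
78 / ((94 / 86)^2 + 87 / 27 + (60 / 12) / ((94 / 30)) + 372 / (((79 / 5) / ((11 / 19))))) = 91569864906 / 23061024589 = 3.97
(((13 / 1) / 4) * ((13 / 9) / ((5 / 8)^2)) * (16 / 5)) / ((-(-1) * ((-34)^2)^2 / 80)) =43264 / 18792225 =0.00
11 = 11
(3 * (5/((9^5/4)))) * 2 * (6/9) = 80/59049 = 0.00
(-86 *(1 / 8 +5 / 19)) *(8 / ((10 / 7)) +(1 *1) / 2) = -154757 / 760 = -203.63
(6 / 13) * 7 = 42 / 13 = 3.23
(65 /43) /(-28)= -65 /1204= -0.05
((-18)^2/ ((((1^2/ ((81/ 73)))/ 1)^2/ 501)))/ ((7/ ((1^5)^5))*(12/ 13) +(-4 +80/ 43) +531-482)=595339340076/ 158841503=3748.01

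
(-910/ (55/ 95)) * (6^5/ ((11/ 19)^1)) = -2554493760/ 121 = -21111518.68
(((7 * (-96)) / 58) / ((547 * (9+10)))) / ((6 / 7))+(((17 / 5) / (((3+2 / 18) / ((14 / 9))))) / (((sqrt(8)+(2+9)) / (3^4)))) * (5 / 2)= 4565083175 / 136231444 - 1377 * sqrt(2) / 226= 24.89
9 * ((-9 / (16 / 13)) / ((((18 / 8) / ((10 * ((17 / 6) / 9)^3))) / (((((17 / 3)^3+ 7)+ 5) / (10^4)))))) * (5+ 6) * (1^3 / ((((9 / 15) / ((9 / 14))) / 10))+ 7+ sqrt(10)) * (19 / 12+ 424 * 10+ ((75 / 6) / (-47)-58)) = -269108234963582443 / 1865003616000-8680910805276853 * sqrt(10) / 1065716352000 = -170052.36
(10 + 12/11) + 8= 210/11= 19.09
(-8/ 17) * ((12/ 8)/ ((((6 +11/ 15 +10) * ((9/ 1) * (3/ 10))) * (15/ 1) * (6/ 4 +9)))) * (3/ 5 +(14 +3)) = -1408/ 806463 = -0.00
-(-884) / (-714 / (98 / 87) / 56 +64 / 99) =-34306272 / 414175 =-82.83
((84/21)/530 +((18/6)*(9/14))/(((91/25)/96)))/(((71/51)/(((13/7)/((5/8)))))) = 108.58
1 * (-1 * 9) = -9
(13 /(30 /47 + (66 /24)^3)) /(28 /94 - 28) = -918944 /41974527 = -0.02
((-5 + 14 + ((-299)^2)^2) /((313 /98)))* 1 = 783268803380 /313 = 2502456240.83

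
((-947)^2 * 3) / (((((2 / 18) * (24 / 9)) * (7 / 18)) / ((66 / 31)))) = 21574534113 / 434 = 49710908.09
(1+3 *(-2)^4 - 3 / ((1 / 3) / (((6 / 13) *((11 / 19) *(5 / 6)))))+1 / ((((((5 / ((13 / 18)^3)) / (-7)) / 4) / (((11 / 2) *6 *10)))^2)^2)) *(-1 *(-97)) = 19622386060492771656800815 / 861235747047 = 22783989317412.67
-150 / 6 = -25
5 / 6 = 0.83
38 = 38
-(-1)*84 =84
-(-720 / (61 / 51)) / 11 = 36720 / 671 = 54.72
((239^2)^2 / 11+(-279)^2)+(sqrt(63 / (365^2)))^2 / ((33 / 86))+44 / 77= 3043612292531442 / 10258325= 296696808.94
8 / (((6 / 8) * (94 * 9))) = 16 / 1269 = 0.01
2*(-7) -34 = -48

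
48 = 48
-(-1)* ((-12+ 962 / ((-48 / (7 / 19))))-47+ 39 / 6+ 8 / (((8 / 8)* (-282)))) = -1284037 / 21432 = -59.91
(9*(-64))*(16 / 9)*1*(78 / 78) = -1024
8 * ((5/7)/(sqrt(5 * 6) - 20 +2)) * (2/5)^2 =-96/1715 - 16 * sqrt(30)/5145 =-0.07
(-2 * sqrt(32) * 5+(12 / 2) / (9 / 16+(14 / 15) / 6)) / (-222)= -720 / 19129+20 * sqrt(2) / 111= 0.22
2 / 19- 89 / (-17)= 1725 / 323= 5.34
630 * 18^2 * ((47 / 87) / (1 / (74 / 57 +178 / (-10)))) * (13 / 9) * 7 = -10137824424 / 551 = -18398955.40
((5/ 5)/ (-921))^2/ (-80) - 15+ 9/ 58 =-29213420069/ 1967919120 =-14.84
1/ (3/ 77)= 77/ 3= 25.67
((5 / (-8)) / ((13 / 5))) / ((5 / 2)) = -5 / 52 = -0.10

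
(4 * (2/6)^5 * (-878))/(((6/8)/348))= -1629568/243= -6706.04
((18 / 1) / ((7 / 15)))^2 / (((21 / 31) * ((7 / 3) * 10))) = 225990 / 2401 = 94.12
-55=-55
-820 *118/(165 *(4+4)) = -2419/33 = -73.30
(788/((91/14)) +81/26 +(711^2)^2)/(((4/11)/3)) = 2108299722914.11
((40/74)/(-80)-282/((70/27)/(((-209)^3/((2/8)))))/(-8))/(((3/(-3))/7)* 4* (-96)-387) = 2571896307257/1720500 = 1494854.00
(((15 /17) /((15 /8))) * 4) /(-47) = -32 /799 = -0.04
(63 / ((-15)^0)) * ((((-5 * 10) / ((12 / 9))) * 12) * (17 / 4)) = -240975 / 2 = -120487.50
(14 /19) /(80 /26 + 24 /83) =7553 /34504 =0.22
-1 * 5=-5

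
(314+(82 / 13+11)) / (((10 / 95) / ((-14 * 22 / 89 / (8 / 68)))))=-107119397 / 1157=-92583.75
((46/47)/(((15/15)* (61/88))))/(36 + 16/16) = 4048/106079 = 0.04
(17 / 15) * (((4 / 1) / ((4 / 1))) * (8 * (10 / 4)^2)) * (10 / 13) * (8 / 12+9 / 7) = 69700 / 819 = 85.10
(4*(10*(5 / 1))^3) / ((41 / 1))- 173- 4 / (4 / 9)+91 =496269 / 41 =12104.12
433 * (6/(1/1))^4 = 561168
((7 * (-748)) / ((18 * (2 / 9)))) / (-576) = 1309 / 576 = 2.27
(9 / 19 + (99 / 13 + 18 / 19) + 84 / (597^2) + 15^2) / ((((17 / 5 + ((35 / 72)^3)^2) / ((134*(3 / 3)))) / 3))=641029561317933813596160 / 23255688671445065771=27564.42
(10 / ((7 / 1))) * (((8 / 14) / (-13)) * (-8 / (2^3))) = 0.06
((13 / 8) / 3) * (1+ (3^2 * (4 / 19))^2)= 21541 / 8664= 2.49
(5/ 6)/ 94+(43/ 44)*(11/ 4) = 6083/ 2256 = 2.70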